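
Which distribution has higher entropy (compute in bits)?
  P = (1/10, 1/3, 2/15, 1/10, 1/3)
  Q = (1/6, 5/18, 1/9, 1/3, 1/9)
Q

Computing entropies in bits:
H(P) = 2.1086
H(Q) = 2.1769

Distribution Q has higher entropy.

Intuition: The distribution closer to uniform (more spread out) has higher entropy.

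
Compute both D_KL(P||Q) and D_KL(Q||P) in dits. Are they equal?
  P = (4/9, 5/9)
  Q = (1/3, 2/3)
D_KL(P||Q) = 0.0115, D_KL(Q||P) = 0.0111

KL divergence is not symmetric: D_KL(P||Q) ≠ D_KL(Q||P) in general.

D_KL(P||Q) = 0.0115 dits
D_KL(Q||P) = 0.0111 dits

No, they are not equal!

This asymmetry is why KL divergence is not a true distance metric.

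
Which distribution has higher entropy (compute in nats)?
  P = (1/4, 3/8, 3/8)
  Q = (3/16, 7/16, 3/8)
P

Computing entropies in nats:
H(P) = 1.0822
H(Q) = 1.0434

Distribution P has higher entropy.

Intuition: The distribution closer to uniform (more spread out) has higher entropy.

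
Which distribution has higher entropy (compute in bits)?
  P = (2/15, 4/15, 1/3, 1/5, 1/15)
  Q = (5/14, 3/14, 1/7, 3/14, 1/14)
Q

Computing entropies in bits:
H(P) = 2.1493
H(Q) = 2.1560

Distribution Q has higher entropy.

Intuition: The distribution closer to uniform (more spread out) has higher entropy.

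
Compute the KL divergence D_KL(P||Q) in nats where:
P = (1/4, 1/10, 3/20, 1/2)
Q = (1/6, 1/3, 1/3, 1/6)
0.4105 nats

KL divergence: D_KL(P||Q) = Σ p(x) log(p(x)/q(x))

Computing term by term:
  x=0: 1/4 × log_e[(1/4)/(1/6)] = 1/4 × 0.4055 = 0.1014
  x=1: 1/10 × log_e[(1/10)/(1/3)] = 1/10 × -1.2040 = -0.1204
  x=2: 3/20 × log_e[(3/20)/(1/3)] = 3/20 × -0.7985 = -0.1198
  x=3: 1/2 × log_e[(1/2)/(1/6)] = 1/2 × 1.0986 = 0.5493

D_KL(P||Q) = 0.4105 nats

Note: KL divergence is always non-negative and equals 0 iff P = Q.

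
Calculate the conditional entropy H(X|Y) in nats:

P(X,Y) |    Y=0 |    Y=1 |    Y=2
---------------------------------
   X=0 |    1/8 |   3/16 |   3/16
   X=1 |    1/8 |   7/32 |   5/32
0.6905 nats

Using the chain rule: H(X|Y) = H(X,Y) - H(Y)

First, compute H(X,Y) = 1.7701 nats

Marginal P(Y) = (1/4, 13/32, 11/32)
H(Y) = 1.0796 nats

H(X|Y) = H(X,Y) - H(Y) = 1.7701 - 1.0796 = 0.6905 nats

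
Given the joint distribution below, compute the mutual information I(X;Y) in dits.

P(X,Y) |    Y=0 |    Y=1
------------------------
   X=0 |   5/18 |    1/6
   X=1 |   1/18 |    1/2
0.0703 dits

Mutual information: I(X;Y) = H(X) + H(Y) - H(X,Y)

Marginals:
P(X) = (4/9, 5/9), H(X) = 0.2983 dits
P(Y) = (1/3, 2/3), H(Y) = 0.2764 dits

Joint entropy: H(X,Y) = 0.5045 dits

I(X;Y) = 0.2983 + 0.2764 - 0.5045 = 0.0703 dits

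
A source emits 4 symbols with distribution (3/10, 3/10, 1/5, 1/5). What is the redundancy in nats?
0.0201 nats

Redundancy measures how far a source is from maximum entropy:
R = H_max - H(X)

Maximum entropy for 4 symbols: H_max = log_e(4) = 1.3863 nats
Actual entropy: H(X) = 1.3662 nats
Redundancy: R = 1.3863 - 1.3662 = 0.0201 nats

This redundancy represents potential for compression: the source could be compressed by 0.0201 nats per symbol.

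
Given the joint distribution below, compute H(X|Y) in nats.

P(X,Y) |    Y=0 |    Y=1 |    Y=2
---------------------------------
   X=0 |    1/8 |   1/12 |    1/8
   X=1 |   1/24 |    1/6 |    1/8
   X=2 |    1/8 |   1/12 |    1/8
1.0515 nats

Using the chain rule: H(X|Y) = H(X,Y) - H(Y)

First, compute H(X,Y) = 2.1448 nats

Marginal P(Y) = (7/24, 1/3, 3/8)
H(Y) = 1.0934 nats

H(X|Y) = H(X,Y) - H(Y) = 2.1448 - 1.0934 = 1.0515 nats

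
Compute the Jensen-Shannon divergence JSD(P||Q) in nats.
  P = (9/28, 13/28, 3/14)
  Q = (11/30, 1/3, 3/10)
0.0097 nats

Jensen-Shannon divergence is:
JSD(P||Q) = 0.5 × D_KL(P||M) + 0.5 × D_KL(Q||M)
where M = 0.5 × (P + Q) is the mixture distribution.

M = 0.5 × (9/28, 13/28, 3/14) + 0.5 × (11/30, 1/3, 3/10) = (0.344048, 0.39881, 9/35)

D_KL(P||M) = 0.0097 nats
D_KL(Q||M) = 0.0098 nats

JSD(P||Q) = 0.5 × 0.0097 + 0.5 × 0.0098 = 0.0097 nats

Unlike KL divergence, JSD is symmetric and bounded: 0 ≤ JSD ≤ log(2).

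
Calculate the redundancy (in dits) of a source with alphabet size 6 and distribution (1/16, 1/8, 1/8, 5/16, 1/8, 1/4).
0.0559 dits

Redundancy measures how far a source is from maximum entropy:
R = H_max - H(X)

Maximum entropy for 6 symbols: H_max = log_10(6) = 0.7782 dits
Actual entropy: H(X) = 0.7223 dits
Redundancy: R = 0.7782 - 0.7223 = 0.0559 dits

This redundancy represents potential for compression: the source could be compressed by 0.0559 dits per symbol.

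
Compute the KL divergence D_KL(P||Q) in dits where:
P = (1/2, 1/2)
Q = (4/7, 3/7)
0.0045 dits

KL divergence: D_KL(P||Q) = Σ p(x) log(p(x)/q(x))

Computing term by term:
  x=0: 1/2 × log_10[(1/2)/(4/7)] = 1/2 × -0.0580 = -0.0290
  x=1: 1/2 × log_10[(1/2)/(3/7)] = 1/2 × 0.0669 = 0.0335

D_KL(P||Q) = 0.0045 dits

Note: KL divergence is always non-negative and equals 0 iff P = Q.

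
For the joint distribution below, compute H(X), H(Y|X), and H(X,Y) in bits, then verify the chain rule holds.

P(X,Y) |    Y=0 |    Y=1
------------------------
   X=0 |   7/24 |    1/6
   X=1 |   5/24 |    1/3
H(X,Y) = 1.9491, H(X) = 0.9950, H(Y|X) = 0.9541 (all in bits)

Chain rule: H(X,Y) = H(X) + H(Y|X)

Left side — joint entropy directly:
H(X,Y) = -Σ p(x,y) log p(x,y) = 1.9491 bits

Right side — compute H(Y|X) from the conditional distributions:
P(X) = (11/24, 13/24), so H(X) = 0.9950 bits
H(Y|X) = Σ_x P(X=x) · H(Y|X=x):
  P(Y|X=0) = (7/11, 4/11), H(Y|X=0) = 0.9457, weight P(X=0) = 11/24
  P(Y|X=1) = (5/13, 8/13), H(Y|X=1) = 0.9612, weight P(X=1) = 13/24
H(Y|X) = 0.9541 bits

H(X) + H(Y|X) = 0.9950 + 0.9541 = 1.9491 bits

Both sides equal 1.9491 bits. ✓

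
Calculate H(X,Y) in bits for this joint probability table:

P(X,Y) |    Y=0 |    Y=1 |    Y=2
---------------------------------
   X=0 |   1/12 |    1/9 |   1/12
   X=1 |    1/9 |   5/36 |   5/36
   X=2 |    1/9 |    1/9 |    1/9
3.1497 bits

Joint entropy is H(X,Y) = -Σ_{x,y} p(x,y) log p(x,y).

Summing over all non-zero entries:
H(X,Y) = -[1/12·log_2(1/12) + 1/9·log_2(1/9) + 1/12·log_2(1/12) + 1/9·log_2(1/9) + 5/36·log_2(5/36) + 5/36·log_2(5/36) + 1/9·log_2(1/9) + 1/9·log_2(1/9) + 1/9·log_2(1/9)]
H(X,Y) = 3.1497 bits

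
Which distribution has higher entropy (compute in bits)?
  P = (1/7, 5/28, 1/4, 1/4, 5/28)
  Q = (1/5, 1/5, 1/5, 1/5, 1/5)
Q

Computing entropies in bits:
H(P) = 2.2887
H(Q) = 2.3219

Distribution Q has higher entropy.

Intuition: The distribution closer to uniform (more spread out) has higher entropy.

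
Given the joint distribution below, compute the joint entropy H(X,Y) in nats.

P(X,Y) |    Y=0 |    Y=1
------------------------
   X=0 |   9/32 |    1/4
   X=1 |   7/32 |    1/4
1.3824 nats

Joint entropy is H(X,Y) = -Σ_{x,y} p(x,y) log p(x,y).

Summing over all non-zero entries:
H(X,Y) = -[9/32·log_e(9/32) + 1/4·log_e(1/4) + 7/32·log_e(7/32) + 1/4·log_e(1/4)]
H(X,Y) = 1.3824 nats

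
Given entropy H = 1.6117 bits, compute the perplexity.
3.0561

Perplexity is 2^H (or exp(H) for natural log).

H = 1.6117 bits
Perplexity = 2^1.6117 = 3.0561

Interpretation: The model's uncertainty is equivalent to choosing uniformly among 3.1 options.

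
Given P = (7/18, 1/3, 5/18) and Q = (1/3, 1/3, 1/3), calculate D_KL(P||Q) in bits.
0.0134 bits

KL divergence: D_KL(P||Q) = Σ p(x) log(p(x)/q(x))

Computing term by term:
  x=0: 7/18 × log_2[(7/18)/(1/3)] = 7/18 × 0.2224 = 0.0865
  x=1: 1/3 × log_2[(1/3)/(1/3)] = 1/3 × 0.0000 = 0.0000
  x=2: 5/18 × log_2[(5/18)/(1/3)] = 5/18 × -0.2630 = -0.0731

D_KL(P||Q) = 0.0134 bits

Note: KL divergence is always non-negative and equals 0 iff P = Q.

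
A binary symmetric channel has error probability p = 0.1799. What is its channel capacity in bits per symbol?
0.3201 bits

For a binary symmetric channel (BSC) with error probability p:
Capacity C = 1 - H(p) bits per symbol

where H(p) = -p log₂(p) - (1-p) log₂(1-p) is the binary entropy function.

H(0.1799) = 0.6799 bits
C = 1 - 0.6799 = 0.3201 bits per symbol

This means we can reliably transmit up to 0.3201 bits of information per channel use.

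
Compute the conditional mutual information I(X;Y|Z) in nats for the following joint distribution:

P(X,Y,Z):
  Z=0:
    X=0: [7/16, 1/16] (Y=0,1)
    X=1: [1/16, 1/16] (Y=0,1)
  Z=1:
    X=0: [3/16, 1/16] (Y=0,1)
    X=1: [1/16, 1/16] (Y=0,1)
0.0492 nats

Conditional mutual information: I(X;Y|Z) = H(X|Z) + H(Y|Z) - H(X,Y|Z)

H(Z) = 0.6616
H(X,Z) = 1.2130 → H(X|Z) = 0.5514
H(Y,Z) = 1.2130 → H(Y|Z) = 0.5514
H(X,Y,Z) = 1.7153 → H(X,Y|Z) = 1.0537

I(X;Y|Z) = 0.5514 + 0.5514 - 1.0537 = 0.0492 nats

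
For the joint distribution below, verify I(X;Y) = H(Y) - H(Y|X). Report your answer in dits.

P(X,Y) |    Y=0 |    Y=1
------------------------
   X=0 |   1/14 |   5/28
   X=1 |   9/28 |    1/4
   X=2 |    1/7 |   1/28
I(X;Y) = 0.0261 dits

Mutual information has multiple equivalent forms:
- I(X;Y) = H(X) - H(X|Y)
- I(X;Y) = H(Y) - H(Y|X)
- I(X;Y) = H(X) + H(Y) - H(X,Y)

Computing all quantities:
H(X) = 0.4230, H(Y) = 0.2999, H(X,Y) = 0.6968
H(X|Y) = 0.3969, H(Y|X) = 0.2738

Verification:
H(X) - H(X|Y) = 0.4230 - 0.3969 = 0.0261
H(Y) - H(Y|X) = 0.2999 - 0.2738 = 0.0261
H(X) + H(Y) - H(X,Y) = 0.4230 + 0.2999 - 0.6968 = 0.0261

All forms give I(X;Y) = 0.0261 dits. ✓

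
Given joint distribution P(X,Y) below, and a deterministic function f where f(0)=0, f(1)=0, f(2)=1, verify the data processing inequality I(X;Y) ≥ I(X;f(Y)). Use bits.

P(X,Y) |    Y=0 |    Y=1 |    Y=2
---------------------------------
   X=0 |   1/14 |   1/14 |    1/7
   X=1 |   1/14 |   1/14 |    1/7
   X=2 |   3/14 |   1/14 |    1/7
I(X;Y) = 0.0481, I(X;f(Y)) = 0.0202, inequality holds: 0.0481 ≥ 0.0202

Data Processing Inequality: For any Markov chain X → Y → Z, we have I(X;Y) ≥ I(X;Z).

Here Z = f(Y) is a deterministic function of Y, forming X → Y → Z.

Original I(X;Y) = 0.0481 bits

After applying f:
P(X,Z) where Z=f(Y):
- P(X,Z=0) = P(X,Y=0) + P(X,Y=1)
- P(X,Z=1) = P(X,Y=2)

I(X;Z) = I(X;f(Y)) = 0.0202 bits

Verification: 0.0481 ≥ 0.0202 ✓

Information cannot be created by processing; the function f can only lose information about X.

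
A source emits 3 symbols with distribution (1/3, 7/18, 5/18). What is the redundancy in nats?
0.0093 nats

Redundancy measures how far a source is from maximum entropy:
R = H_max - H(X)

Maximum entropy for 3 symbols: H_max = log_e(3) = 1.0986 nats
Actual entropy: H(X) = 1.0893 nats
Redundancy: R = 1.0986 - 1.0893 = 0.0093 nats

This redundancy represents potential for compression: the source could be compressed by 0.0093 nats per symbol.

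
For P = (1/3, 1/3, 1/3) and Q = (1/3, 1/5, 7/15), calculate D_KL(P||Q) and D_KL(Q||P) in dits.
D_KL(P||Q) = 0.0252, D_KL(Q||P) = 0.0238

KL divergence is not symmetric: D_KL(P||Q) ≠ D_KL(Q||P) in general.

D_KL(P||Q) = 0.0252 dits
D_KL(Q||P) = 0.0238 dits

No, they are not equal!

This asymmetry is why KL divergence is not a true distance metric.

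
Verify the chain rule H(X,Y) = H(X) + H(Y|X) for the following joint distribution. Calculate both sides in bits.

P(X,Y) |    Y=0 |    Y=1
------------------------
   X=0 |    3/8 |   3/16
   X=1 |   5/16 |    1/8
H(X,Y) = 1.8829, H(X) = 0.9887, H(Y|X) = 0.8942 (all in bits)

Chain rule: H(X,Y) = H(X) + H(Y|X)

Left side — joint entropy directly:
H(X,Y) = -Σ p(x,y) log p(x,y) = 1.8829 bits

Right side — compute H(Y|X) from the conditional distributions:
P(X) = (9/16, 7/16), so H(X) = 0.9887 bits
H(Y|X) = Σ_x P(X=x) · H(Y|X=x):
  P(Y|X=0) = (2/3, 1/3), H(Y|X=0) = 0.9183, weight P(X=0) = 9/16
  P(Y|X=1) = (5/7, 2/7), H(Y|X=1) = 0.8631, weight P(X=1) = 7/16
H(Y|X) = 0.8942 bits

H(X) + H(Y|X) = 0.9887 + 0.8942 = 1.8829 bits

Both sides equal 1.8829 bits. ✓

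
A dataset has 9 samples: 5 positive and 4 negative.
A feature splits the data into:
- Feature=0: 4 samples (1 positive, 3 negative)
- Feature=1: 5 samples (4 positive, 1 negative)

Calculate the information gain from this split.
0.2294 bits

Information Gain = H(Y) - H(Y|Feature)

Before split:
P(positive) = 5/9 = 0.5556
H(Y) = 0.9911 bits

After split:
Feature=0: H = 0.8113 bits (weight = 4/9)
Feature=1: H = 0.7219 bits (weight = 5/9)
H(Y|Feature) = (4/9)×0.8113 + (5/9)×0.7219 = 0.7616 bits

Information Gain = 0.9911 - 0.7616 = 0.2294 bits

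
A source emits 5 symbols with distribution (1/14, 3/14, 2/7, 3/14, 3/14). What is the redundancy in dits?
0.0316 dits

Redundancy measures how far a source is from maximum entropy:
R = H_max - H(X)

Maximum entropy for 5 symbols: H_max = log_10(5) = 0.6990 dits
Actual entropy: H(X) = 0.6674 dits
Redundancy: R = 0.6990 - 0.6674 = 0.0316 dits

This redundancy represents potential for compression: the source could be compressed by 0.0316 dits per symbol.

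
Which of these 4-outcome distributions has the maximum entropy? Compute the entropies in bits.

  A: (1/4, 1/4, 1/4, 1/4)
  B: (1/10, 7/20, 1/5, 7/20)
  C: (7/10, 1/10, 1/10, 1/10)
A

For a discrete distribution over n outcomes, entropy is maximized by the uniform distribution.

Computing entropies:
H(A) = 2.0000 bits
H(B) = 1.8568 bits
H(C) = 1.3568 bits

The uniform distribution (where all probabilities equal 1/4) achieves the maximum entropy of log_2(4) = 2.0000 bits.

Distribution A has the highest entropy.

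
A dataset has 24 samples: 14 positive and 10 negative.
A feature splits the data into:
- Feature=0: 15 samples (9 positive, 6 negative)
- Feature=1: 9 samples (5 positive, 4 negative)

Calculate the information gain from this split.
0.0014 bits

Information Gain = H(Y) - H(Y|Feature)

Before split:
P(positive) = 14/24 = 0.5833
H(Y) = 0.9799 bits

After split:
Feature=0: H = 0.9710 bits (weight = 15/24)
Feature=1: H = 0.9911 bits (weight = 9/24)
H(Y|Feature) = (15/24)×0.9710 + (9/24)×0.9911 = 0.9785 bits

Information Gain = 0.9799 - 0.9785 = 0.0014 bits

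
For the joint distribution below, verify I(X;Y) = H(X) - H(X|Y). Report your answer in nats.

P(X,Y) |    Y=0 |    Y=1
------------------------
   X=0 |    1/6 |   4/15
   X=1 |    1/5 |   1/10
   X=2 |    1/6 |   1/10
I(X;Y) = 0.0348 nats

Mutual information has multiple equivalent forms:
- I(X;Y) = H(X) - H(X|Y)
- I(X;Y) = H(Y) - H(Y|X)
- I(X;Y) = H(X) + H(Y) - H(X,Y)

Computing all quantities:
H(X) = 1.0760, H(Y) = 0.6909, H(X,Y) = 1.7321
H(X|Y) = 1.0412, H(Y|X) = 0.6561

Verification:
H(X) - H(X|Y) = 1.0760 - 1.0412 = 0.0348
H(Y) - H(Y|X) = 0.6909 - 0.6561 = 0.0348
H(X) + H(Y) - H(X,Y) = 1.0760 + 0.6909 - 1.7321 = 0.0348

All forms give I(X;Y) = 0.0348 nats. ✓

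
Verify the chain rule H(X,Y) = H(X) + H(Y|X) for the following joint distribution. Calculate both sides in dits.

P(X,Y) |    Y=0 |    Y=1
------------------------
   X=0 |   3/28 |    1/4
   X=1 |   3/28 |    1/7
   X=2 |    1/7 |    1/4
H(X,Y) = 0.7504, H(X) = 0.4696, H(Y|X) = 0.2807 (all in dits)

Chain rule: H(X,Y) = H(X) + H(Y|X)

Left side — joint entropy directly:
H(X,Y) = -Σ p(x,y) log p(x,y) = 0.7504 dits

Right side — compute H(Y|X) from the conditional distributions:
P(X) = (5/14, 1/4, 11/28), so H(X) = 0.4696 dits
H(Y|X) = Σ_x P(X=x) · H(Y|X=x):
  P(Y|X=0) = (3/10, 7/10), H(Y|X=0) = 0.2653, weight P(X=0) = 5/14
  P(Y|X=1) = (3/7, 4/7), H(Y|X=1) = 0.2966, weight P(X=1) = 1/4
  P(Y|X=2) = (4/11, 7/11), H(Y|X=2) = 0.2847, weight P(X=2) = 11/28
H(Y|X) = 0.2807 dits

H(X) + H(Y|X) = 0.4696 + 0.2807 = 0.7504 dits

Both sides equal 0.7504 dits. ✓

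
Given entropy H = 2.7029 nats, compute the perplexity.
14.9229

Perplexity is e^H (or exp(H) for natural log).

H = 2.7029 nats
Perplexity = e^2.7029 = 14.9229

Interpretation: The model's uncertainty is equivalent to choosing uniformly among 14.9 options.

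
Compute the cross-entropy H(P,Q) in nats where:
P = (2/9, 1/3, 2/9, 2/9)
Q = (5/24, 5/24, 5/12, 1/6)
1.4642 nats

Cross-entropy: H(P,Q) = -Σ p(x) log q(x)

Alternatively: H(P,Q) = H(P) + D_KL(P||Q)
H(P) = 1.3689 nats
D_KL(P||Q) = 0.0952 nats

H(P,Q) = 1.3689 + 0.0952 = 1.4642 nats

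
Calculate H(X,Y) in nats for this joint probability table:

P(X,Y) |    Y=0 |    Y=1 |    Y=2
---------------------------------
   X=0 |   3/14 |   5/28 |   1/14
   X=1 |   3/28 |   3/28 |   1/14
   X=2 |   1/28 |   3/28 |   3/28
2.0910 nats

Joint entropy is H(X,Y) = -Σ_{x,y} p(x,y) log p(x,y).

Summing over all non-zero entries:
H(X,Y) = -[3/14·log_e(3/14) + 5/28·log_e(5/28) + 1/14·log_e(1/14) + 3/28·log_e(3/28) + 3/28·log_e(3/28) + 1/14·log_e(1/14) + 1/28·log_e(1/28) + 3/28·log_e(3/28) + 3/28·log_e(3/28)]
H(X,Y) = 2.0910 nats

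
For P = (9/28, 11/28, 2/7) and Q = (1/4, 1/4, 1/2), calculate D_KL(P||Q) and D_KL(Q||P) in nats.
D_KL(P||Q) = 0.0985, D_KL(Q||P) = 0.1040

KL divergence is not symmetric: D_KL(P||Q) ≠ D_KL(Q||P) in general.

D_KL(P||Q) = 0.0985 nats
D_KL(Q||P) = 0.1040 nats

No, they are not equal!

This asymmetry is why KL divergence is not a true distance metric.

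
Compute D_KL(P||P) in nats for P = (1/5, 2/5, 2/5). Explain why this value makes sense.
0.0000 nats

KL divergence satisfies the Gibbs inequality: D_KL(P||Q) ≥ 0 for all distributions P, Q.

D_KL(P||Q) = Σ p(x) log(p(x)/q(x))
Each term is p(x) × log_e(p(x)/p(x)) = p(x) × log_e(1) = 0, so the sum is 0.
D_KL(P||Q) = 0.0000 nats

When P = Q, the KL divergence is exactly 0, as there is no 'divergence' between identical distributions.

This non-negativity is a fundamental property: relative entropy cannot be negative because it measures how different Q is from P.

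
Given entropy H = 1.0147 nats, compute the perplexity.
2.7585

Perplexity is e^H (or exp(H) for natural log).

H = 1.0147 nats
Perplexity = e^1.0147 = 2.7585

Interpretation: The model's uncertainty is equivalent to choosing uniformly among 2.8 options.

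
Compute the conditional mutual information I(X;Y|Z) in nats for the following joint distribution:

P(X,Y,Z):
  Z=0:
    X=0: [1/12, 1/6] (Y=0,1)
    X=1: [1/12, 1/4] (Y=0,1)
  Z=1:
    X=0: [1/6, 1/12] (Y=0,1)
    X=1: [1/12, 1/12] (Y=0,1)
0.0082 nats

Conditional mutual information: I(X;Y|Z) = H(X|Z) + H(Y|Z) - H(X,Y|Z)

H(Z) = 0.6792
H(X,Z) = 1.3580 → H(X|Z) = 0.6788
H(Y,Z) = 1.3086 → H(Y|Z) = 0.6294
H(X,Y,Z) = 1.9792 → H(X,Y|Z) = 1.3000

I(X;Y|Z) = 0.6788 + 0.6294 - 1.3000 = 0.0082 nats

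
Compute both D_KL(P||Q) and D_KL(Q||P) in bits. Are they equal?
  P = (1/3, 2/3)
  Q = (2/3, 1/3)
D_KL(P||Q) = 0.3333, D_KL(Q||P) = 0.3333

KL divergence is not symmetric: D_KL(P||Q) ≠ D_KL(Q||P) in general.

D_KL(P||Q) = 0.3333 bits
D_KL(Q||P) = 0.3333 bits

In this case they happen to be equal (to 4 decimal places).

This asymmetry is why KL divergence is not a true distance metric.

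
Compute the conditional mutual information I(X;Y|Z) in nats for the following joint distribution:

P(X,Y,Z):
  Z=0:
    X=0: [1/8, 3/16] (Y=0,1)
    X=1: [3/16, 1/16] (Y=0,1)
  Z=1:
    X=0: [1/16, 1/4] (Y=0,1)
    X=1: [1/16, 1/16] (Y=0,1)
0.0542 nats

Conditional mutual information: I(X;Y|Z) = H(X|Z) + H(Y|Z) - H(X,Y|Z)

H(Z) = 0.6853
H(X,Z) = 1.3335 → H(X|Z) = 0.6482
H(Y,Z) = 1.3335 → H(Y|Z) = 0.6482
H(X,Y,Z) = 1.9274 → H(X,Y|Z) = 1.2421

I(X;Y|Z) = 0.6482 + 0.6482 - 1.2421 = 0.0542 nats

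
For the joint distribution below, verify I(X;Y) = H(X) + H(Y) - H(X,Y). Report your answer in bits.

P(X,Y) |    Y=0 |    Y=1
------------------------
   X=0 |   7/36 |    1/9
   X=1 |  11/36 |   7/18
I(X;Y) = 0.0238 bits

Mutual information has multiple equivalent forms:
- I(X;Y) = H(X) - H(X|Y)
- I(X;Y) = H(Y) - H(Y|X)
- I(X;Y) = H(X) + H(Y) - H(X,Y)

Computing all quantities:
H(X) = 0.8880, H(Y) = 1.0000, H(X,Y) = 1.8641
H(X|Y) = 0.8641, H(Y|X) = 0.9762

Verification:
H(X) - H(X|Y) = 0.8880 - 0.8641 = 0.0238
H(Y) - H(Y|X) = 1.0000 - 0.9762 = 0.0238
H(X) + H(Y) - H(X,Y) = 0.8880 + 1.0000 - 1.8641 = 0.0238

All forms give I(X;Y) = 0.0238 bits. ✓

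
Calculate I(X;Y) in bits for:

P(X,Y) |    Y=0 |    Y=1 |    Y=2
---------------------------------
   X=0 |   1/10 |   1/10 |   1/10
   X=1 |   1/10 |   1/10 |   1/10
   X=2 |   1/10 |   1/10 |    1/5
0.0200 bits

Mutual information: I(X;Y) = H(X) + H(Y) - H(X,Y)

Marginals:
P(X) = (3/10, 3/10, 2/5), H(X) = 1.5710 bits
P(Y) = (3/10, 3/10, 2/5), H(Y) = 1.5710 bits

Joint entropy: H(X,Y) = 3.1219 bits

I(X;Y) = 1.5710 + 1.5710 - 3.1219 = 0.0200 bits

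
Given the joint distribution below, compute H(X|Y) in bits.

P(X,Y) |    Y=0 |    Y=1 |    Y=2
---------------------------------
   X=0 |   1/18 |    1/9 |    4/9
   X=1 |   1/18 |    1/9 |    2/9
0.9455 bits

Using the chain rule: H(X|Y) = H(X,Y) - H(Y)

First, compute H(X,Y) = 2.1699 bits

Marginal P(Y) = (1/9, 2/9, 2/3)
H(Y) = 1.2244 bits

H(X|Y) = H(X,Y) - H(Y) = 2.1699 - 1.2244 = 0.9455 bits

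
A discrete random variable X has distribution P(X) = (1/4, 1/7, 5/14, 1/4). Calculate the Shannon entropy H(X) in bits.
1.9316 bits

Shannon entropy is H(X) = -Σ p(x) log p(x).

For P = (1/4, 1/7, 5/14, 1/4):
H = -1/4 × log_2(1/4) -1/7 × log_2(1/7) -5/14 × log_2(5/14) -1/4 × log_2(1/4)
H = 1.9316 bits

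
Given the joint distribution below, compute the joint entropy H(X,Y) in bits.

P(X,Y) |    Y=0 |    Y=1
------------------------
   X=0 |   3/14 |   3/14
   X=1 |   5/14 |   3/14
1.9592 bits

Joint entropy is H(X,Y) = -Σ_{x,y} p(x,y) log p(x,y).

Summing over all non-zero entries:
H(X,Y) = -[3/14·log_2(3/14) + 3/14·log_2(3/14) + 5/14·log_2(5/14) + 3/14·log_2(3/14)]
H(X,Y) = 1.9592 bits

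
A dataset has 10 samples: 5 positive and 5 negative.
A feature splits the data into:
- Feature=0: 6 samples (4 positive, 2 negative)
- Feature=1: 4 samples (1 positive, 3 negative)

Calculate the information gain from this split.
0.1245 bits

Information Gain = H(Y) - H(Y|Feature)

Before split:
P(positive) = 5/10 = 0.5000
H(Y) = 1.0000 bits

After split:
Feature=0: H = 0.9183 bits (weight = 6/10)
Feature=1: H = 0.8113 bits (weight = 4/10)
H(Y|Feature) = (6/10)×0.9183 + (4/10)×0.8113 = 0.8755 bits

Information Gain = 1.0000 - 0.8755 = 0.1245 bits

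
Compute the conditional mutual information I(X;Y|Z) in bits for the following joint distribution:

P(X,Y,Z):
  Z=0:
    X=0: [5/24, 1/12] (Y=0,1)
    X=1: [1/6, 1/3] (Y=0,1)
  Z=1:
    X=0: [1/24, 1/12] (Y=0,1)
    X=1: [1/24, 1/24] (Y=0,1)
0.0834 bits

Conditional mutual information: I(X;Y|Z) = H(X|Z) + H(Y|Z) - H(X,Y|Z)

H(Z) = 0.7383
H(X,Z) = 1.6922 → H(X|Z) = 0.9539
H(Y,Z) = 1.7307 → H(Y|Z) = 0.9924
H(X,Y,Z) = 2.6012 → H(X,Y|Z) = 1.8629

I(X;Y|Z) = 0.9539 + 0.9924 - 1.8629 = 0.0834 bits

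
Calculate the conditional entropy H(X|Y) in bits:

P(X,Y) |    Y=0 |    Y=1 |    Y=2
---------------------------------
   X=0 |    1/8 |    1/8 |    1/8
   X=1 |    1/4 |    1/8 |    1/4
0.9387 bits

Using the chain rule: H(X|Y) = H(X,Y) - H(Y)

First, compute H(X,Y) = 2.5000 bits

Marginal P(Y) = (3/8, 1/4, 3/8)
H(Y) = 1.5613 bits

H(X|Y) = H(X,Y) - H(Y) = 2.5000 - 1.5613 = 0.9387 bits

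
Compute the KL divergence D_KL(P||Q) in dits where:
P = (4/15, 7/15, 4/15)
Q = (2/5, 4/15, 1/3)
0.0406 dits

KL divergence: D_KL(P||Q) = Σ p(x) log(p(x)/q(x))

Computing term by term:
  x=0: 4/15 × log_10[(4/15)/(2/5)] = 4/15 × -0.1761 = -0.0470
  x=1: 7/15 × log_10[(7/15)/(4/15)] = 7/15 × 0.2430 = 0.1134
  x=2: 4/15 × log_10[(4/15)/(1/3)] = 4/15 × -0.0969 = -0.0258

D_KL(P||Q) = 0.0406 dits

Note: KL divergence is always non-negative and equals 0 iff P = Q.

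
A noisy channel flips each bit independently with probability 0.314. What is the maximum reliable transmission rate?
0.1023 bits

For a binary symmetric channel (BSC) with error probability p:
Capacity C = 1 - H(p) bits per symbol

where H(p) = -p log₂(p) - (1-p) log₂(1-p) is the binary entropy function.

H(0.314) = 0.8977 bits
C = 1 - 0.8977 = 0.1023 bits per symbol

This means we can reliably transmit up to 0.1023 bits of information per channel use.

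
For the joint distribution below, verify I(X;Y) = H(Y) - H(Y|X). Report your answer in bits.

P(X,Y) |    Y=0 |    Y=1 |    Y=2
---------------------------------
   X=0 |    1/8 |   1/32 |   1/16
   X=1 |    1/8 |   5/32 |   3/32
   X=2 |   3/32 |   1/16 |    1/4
I(X;Y) = 0.1307 bits

Mutual information has multiple equivalent forms:
- I(X;Y) = H(X) - H(X|Y)
- I(X;Y) = H(Y) - H(Y|X)
- I(X;Y) = H(X) + H(Y) - H(X,Y)

Computing all quantities:
H(X) = 1.5382, H(Y) = 1.5575, H(X,Y) = 2.9650
H(X|Y) = 1.4075, H(Y|X) = 1.4268

Verification:
H(X) - H(X|Y) = 1.5382 - 1.4075 = 0.1307
H(Y) - H(Y|X) = 1.5575 - 1.4268 = 0.1307
H(X) + H(Y) - H(X,Y) = 1.5382 + 1.5575 - 2.9650 = 0.1307

All forms give I(X;Y) = 0.1307 bits. ✓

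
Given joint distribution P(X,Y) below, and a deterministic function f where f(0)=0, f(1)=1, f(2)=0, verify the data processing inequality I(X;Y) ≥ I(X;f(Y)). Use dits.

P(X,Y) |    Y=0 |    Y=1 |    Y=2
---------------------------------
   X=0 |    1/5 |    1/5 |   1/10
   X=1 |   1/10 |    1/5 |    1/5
I(X;Y) = 0.0148, I(X;f(Y)) = 0.0000, inequality holds: 0.0148 ≥ 0.0000

Data Processing Inequality: For any Markov chain X → Y → Z, we have I(X;Y) ≥ I(X;Z).

Here Z = f(Y) is a deterministic function of Y, forming X → Y → Z.

Original I(X;Y) = 0.0148 dits

After applying f:
P(X,Z) where Z=f(Y):
- P(X,Z=0) = P(X,Y=0) + P(X,Y=2)
- P(X,Z=1) = P(X,Y=1)

I(X;Z) = I(X;f(Y)) = 0.0000 dits

Verification: 0.0148 ≥ 0.0000 ✓

Information cannot be created by processing; the function f can only lose information about X.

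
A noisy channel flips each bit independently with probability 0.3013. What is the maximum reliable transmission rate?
0.1171 bits

For a binary symmetric channel (BSC) with error probability p:
Capacity C = 1 - H(p) bits per symbol

where H(p) = -p log₂(p) - (1-p) log₂(1-p) is the binary entropy function.

H(0.3013) = 0.8829 bits
C = 1 - 0.8829 = 0.1171 bits per symbol

This means we can reliably transmit up to 0.1171 bits of information per channel use.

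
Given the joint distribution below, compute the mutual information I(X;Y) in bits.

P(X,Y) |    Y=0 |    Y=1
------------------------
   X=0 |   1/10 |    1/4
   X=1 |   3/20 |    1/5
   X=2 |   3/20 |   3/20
0.0240 bits

Mutual information: I(X;Y) = H(X) + H(Y) - H(X,Y)

Marginals:
P(X) = (7/20, 7/20, 3/10), H(X) = 1.5813 bits
P(Y) = (2/5, 3/5), H(Y) = 0.9710 bits

Joint entropy: H(X,Y) = 2.5282 bits

I(X;Y) = 1.5813 + 0.9710 - 2.5282 = 0.0240 bits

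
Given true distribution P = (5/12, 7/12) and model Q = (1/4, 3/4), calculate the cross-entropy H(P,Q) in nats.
0.7454 nats

Cross-entropy: H(P,Q) = -Σ p(x) log q(x)

Alternatively: H(P,Q) = H(P) + D_KL(P||Q)
H(P) = 0.6792 nats
D_KL(P||Q) = 0.0662 nats

H(P,Q) = 0.6792 + 0.0662 = 0.7454 nats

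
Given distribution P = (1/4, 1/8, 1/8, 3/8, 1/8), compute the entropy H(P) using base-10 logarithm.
0.6489 dits

Shannon entropy is H(X) = -Σ p(x) log p(x).

For P = (1/4, 1/8, 1/8, 3/8, 1/8):
H = -1/4 × log_10(1/4) -1/8 × log_10(1/8) -1/8 × log_10(1/8) -3/8 × log_10(3/8) -1/8 × log_10(1/8)
H = 0.6489 dits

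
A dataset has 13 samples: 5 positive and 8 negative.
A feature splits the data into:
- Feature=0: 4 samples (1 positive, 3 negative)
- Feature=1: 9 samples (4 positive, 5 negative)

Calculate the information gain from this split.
0.0255 bits

Information Gain = H(Y) - H(Y|Feature)

Before split:
P(positive) = 5/13 = 0.3846
H(Y) = 0.9612 bits

After split:
Feature=0: H = 0.8113 bits (weight = 4/13)
Feature=1: H = 0.9911 bits (weight = 9/13)
H(Y|Feature) = (4/13)×0.8113 + (9/13)×0.9911 = 0.9358 bits

Information Gain = 0.9612 - 0.9358 = 0.0255 bits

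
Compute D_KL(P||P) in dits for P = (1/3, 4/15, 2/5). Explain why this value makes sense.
0.0000 dits

KL divergence satisfies the Gibbs inequality: D_KL(P||Q) ≥ 0 for all distributions P, Q.

D_KL(P||Q) = Σ p(x) log(p(x)/q(x))
Each term is p(x) × log_10(p(x)/p(x)) = p(x) × log_10(1) = 0, so the sum is 0.
D_KL(P||Q) = 0.0000 dits

When P = Q, the KL divergence is exactly 0, as there is no 'divergence' between identical distributions.

This non-negativity is a fundamental property: relative entropy cannot be negative because it measures how different Q is from P.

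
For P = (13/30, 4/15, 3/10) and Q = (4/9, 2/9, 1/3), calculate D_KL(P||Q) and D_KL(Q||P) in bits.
D_KL(P||Q) = 0.0087, D_KL(Q||P) = 0.0084

KL divergence is not symmetric: D_KL(P||Q) ≠ D_KL(Q||P) in general.

D_KL(P||Q) = 0.0087 bits
D_KL(Q||P) = 0.0084 bits

No, they are not equal!

This asymmetry is why KL divergence is not a true distance metric.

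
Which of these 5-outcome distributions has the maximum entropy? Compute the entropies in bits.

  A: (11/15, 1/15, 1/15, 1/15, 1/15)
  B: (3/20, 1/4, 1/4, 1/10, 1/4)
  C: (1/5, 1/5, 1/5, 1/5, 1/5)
C

For a discrete distribution over n outcomes, entropy is maximized by the uniform distribution.

Computing entropies:
H(A) = 1.3700 bits
H(B) = 2.2427 bits
H(C) = 2.3219 bits

The uniform distribution (where all probabilities equal 1/5) achieves the maximum entropy of log_2(5) = 2.3219 bits.

Distribution C has the highest entropy.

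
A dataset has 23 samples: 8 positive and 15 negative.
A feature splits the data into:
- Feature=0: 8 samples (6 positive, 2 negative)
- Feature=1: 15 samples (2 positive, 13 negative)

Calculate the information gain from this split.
0.2805 bits

Information Gain = H(Y) - H(Y|Feature)

Before split:
P(positive) = 8/23 = 0.3478
H(Y) = 0.9321 bits

After split:
Feature=0: H = 0.8113 bits (weight = 8/23)
Feature=1: H = 0.5665 bits (weight = 15/23)
H(Y|Feature) = (8/23)×0.8113 + (15/23)×0.5665 = 0.6516 bits

Information Gain = 0.9321 - 0.6516 = 0.2805 bits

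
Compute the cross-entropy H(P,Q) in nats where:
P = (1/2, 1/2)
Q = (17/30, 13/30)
0.7021 nats

Cross-entropy: H(P,Q) = -Σ p(x) log q(x)

Alternatively: H(P,Q) = H(P) + D_KL(P||Q)
H(P) = 0.6931 nats
D_KL(P||Q) = 0.0090 nats

H(P,Q) = 0.6931 + 0.0090 = 0.7021 nats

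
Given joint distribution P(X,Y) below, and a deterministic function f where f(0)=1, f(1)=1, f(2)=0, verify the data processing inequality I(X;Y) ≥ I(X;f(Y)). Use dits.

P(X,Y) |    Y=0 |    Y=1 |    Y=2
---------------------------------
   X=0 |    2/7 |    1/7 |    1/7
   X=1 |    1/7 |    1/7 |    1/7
I(X;Y) = 0.0061, I(X;f(Y)) = 0.0018, inequality holds: 0.0061 ≥ 0.0018

Data Processing Inequality: For any Markov chain X → Y → Z, we have I(X;Y) ≥ I(X;Z).

Here Z = f(Y) is a deterministic function of Y, forming X → Y → Z.

Original I(X;Y) = 0.0061 dits

After applying f:
P(X,Z) where Z=f(Y):
- P(X,Z=0) = P(X,Y=2)
- P(X,Z=1) = P(X,Y=0) + P(X,Y=1)

I(X;Z) = I(X;f(Y)) = 0.0018 dits

Verification: 0.0061 ≥ 0.0018 ✓

Information cannot be created by processing; the function f can only lose information about X.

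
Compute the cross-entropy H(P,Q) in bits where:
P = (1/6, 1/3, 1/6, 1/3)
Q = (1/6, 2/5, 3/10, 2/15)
2.1299 bits

Cross-entropy: H(P,Q) = -Σ p(x) log q(x)

Alternatively: H(P,Q) = H(P) + D_KL(P||Q)
H(P) = 1.9183 bits
D_KL(P||Q) = 0.2116 bits

H(P,Q) = 1.9183 + 0.2116 = 2.1299 bits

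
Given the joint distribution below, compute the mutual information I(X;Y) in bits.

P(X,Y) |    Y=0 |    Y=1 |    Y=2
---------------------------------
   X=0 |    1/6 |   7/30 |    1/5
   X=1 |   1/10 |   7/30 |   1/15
0.0334 bits

Mutual information: I(X;Y) = H(X) + H(Y) - H(X,Y)

Marginals:
P(X) = (3/5, 2/5), H(X) = 0.9710 bits
P(Y) = (4/15, 7/15, 4/15), H(Y) = 1.5301 bits

Joint entropy: H(X,Y) = 2.4676 bits

I(X;Y) = 0.9710 + 1.5301 - 2.4676 = 0.0334 bits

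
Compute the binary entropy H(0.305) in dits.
0.2671 dits

The binary entropy function is:
H(p) = -p log(p) - (1-p) log(1-p)

H(0.305) = -0.305 × log_10(0.305) - 0.695 × log_10(0.695)
H(0.305) = 0.2671 dits

Note: Binary entropy is maximized at p=0.5 (H=1 bit) and minimized at p=0 or p=1 (H=0).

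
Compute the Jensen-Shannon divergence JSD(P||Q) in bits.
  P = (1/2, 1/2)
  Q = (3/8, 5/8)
0.0115 bits

Jensen-Shannon divergence is:
JSD(P||Q) = 0.5 × D_KL(P||M) + 0.5 × D_KL(Q||M)
where M = 0.5 × (P + Q) is the mixture distribution.

M = 0.5 × (1/2, 1/2) + 0.5 × (3/8, 5/8) = (7/16, 9/16)

D_KL(P||M) = 0.0114 bits
D_KL(Q||M) = 0.0116 bits

JSD(P||Q) = 0.5 × 0.0114 + 0.5 × 0.0116 = 0.0115 bits

Unlike KL divergence, JSD is symmetric and bounded: 0 ≤ JSD ≤ log(2).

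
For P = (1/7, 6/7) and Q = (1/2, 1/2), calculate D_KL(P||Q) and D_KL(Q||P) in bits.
D_KL(P||Q) = 0.4083, D_KL(Q||P) = 0.5149

KL divergence is not symmetric: D_KL(P||Q) ≠ D_KL(Q||P) in general.

D_KL(P||Q) = 0.4083 bits
D_KL(Q||P) = 0.5149 bits

No, they are not equal!

This asymmetry is why KL divergence is not a true distance metric.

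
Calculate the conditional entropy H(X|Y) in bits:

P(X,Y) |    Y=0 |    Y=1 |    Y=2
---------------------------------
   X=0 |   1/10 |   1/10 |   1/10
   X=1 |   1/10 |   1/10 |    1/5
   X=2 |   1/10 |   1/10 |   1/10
1.5510 bits

Using the chain rule: H(X|Y) = H(X,Y) - H(Y)

First, compute H(X,Y) = 3.1219 bits

Marginal P(Y) = (3/10, 3/10, 2/5)
H(Y) = 1.5710 bits

H(X|Y) = H(X,Y) - H(Y) = 3.1219 - 1.5710 = 1.5510 bits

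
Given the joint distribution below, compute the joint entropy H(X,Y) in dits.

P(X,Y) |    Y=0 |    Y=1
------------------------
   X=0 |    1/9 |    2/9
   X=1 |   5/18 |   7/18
0.5652 dits

Joint entropy is H(X,Y) = -Σ_{x,y} p(x,y) log p(x,y).

Summing over all non-zero entries:
H(X,Y) = -[1/9·log_10(1/9) + 2/9·log_10(2/9) + 5/18·log_10(5/18) + 7/18·log_10(7/18)]
H(X,Y) = 0.5652 dits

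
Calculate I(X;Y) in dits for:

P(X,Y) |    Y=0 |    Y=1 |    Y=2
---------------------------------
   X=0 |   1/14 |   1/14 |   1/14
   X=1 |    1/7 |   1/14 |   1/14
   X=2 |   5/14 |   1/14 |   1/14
0.0214 dits

Mutual information: I(X;Y) = H(X) + H(Y) - H(X,Y)

Marginals:
P(X) = (3/14, 2/7, 1/2), H(X) = 0.4493 dits
P(Y) = (4/7, 3/14, 3/14), H(Y) = 0.4256 dits

Joint entropy: H(X,Y) = 0.8535 dits

I(X;Y) = 0.4493 + 0.4256 - 0.8535 = 0.0214 dits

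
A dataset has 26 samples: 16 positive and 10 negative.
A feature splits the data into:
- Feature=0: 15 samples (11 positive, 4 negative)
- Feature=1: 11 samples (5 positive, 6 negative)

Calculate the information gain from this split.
0.0580 bits

Information Gain = H(Y) - H(Y|Feature)

Before split:
P(positive) = 16/26 = 0.6154
H(Y) = 0.9612 bits

After split:
Feature=0: H = 0.8366 bits (weight = 15/26)
Feature=1: H = 0.9940 bits (weight = 11/26)
H(Y|Feature) = (15/26)×0.8366 + (11/26)×0.9940 = 0.9032 bits

Information Gain = 0.9612 - 0.9032 = 0.0580 bits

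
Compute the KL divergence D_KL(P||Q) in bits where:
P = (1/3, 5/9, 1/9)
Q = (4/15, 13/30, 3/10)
0.1472 bits

KL divergence: D_KL(P||Q) = Σ p(x) log(p(x)/q(x))

Computing term by term:
  x=0: 1/3 × log_2[(1/3)/(4/15)] = 1/3 × 0.3219 = 0.1073
  x=1: 5/9 × log_2[(5/9)/(13/30)] = 5/9 × 0.3585 = 0.1991
  x=2: 1/9 × log_2[(1/9)/(3/10)] = 1/9 × -1.4330 = -0.1592

D_KL(P||Q) = 0.1472 bits

Note: KL divergence is always non-negative and equals 0 iff P = Q.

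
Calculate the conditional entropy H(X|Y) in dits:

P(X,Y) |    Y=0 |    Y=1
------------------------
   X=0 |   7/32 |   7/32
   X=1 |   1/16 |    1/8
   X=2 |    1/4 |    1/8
0.4401 dits

Using the chain rule: H(X|Y) = H(X,Y) - H(Y)

First, compute H(X,Y) = 0.7403 dits

Marginal P(Y) = (17/32, 15/32)
H(Y) = 0.3002 dits

H(X|Y) = H(X,Y) - H(Y) = 0.7403 - 0.3002 = 0.4401 dits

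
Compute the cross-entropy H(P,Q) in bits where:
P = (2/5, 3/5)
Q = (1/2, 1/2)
1.0000 bits

Cross-entropy: H(P,Q) = -Σ p(x) log q(x)

Alternatively: H(P,Q) = H(P) + D_KL(P||Q)
H(P) = 0.9710 bits
D_KL(P||Q) = 0.0290 bits

H(P,Q) = 0.9710 + 0.0290 = 1.0000 bits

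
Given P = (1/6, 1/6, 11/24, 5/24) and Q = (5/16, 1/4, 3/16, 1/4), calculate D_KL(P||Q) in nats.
0.1993 nats

KL divergence: D_KL(P||Q) = Σ p(x) log(p(x)/q(x))

Computing term by term:
  x=0: 1/6 × log_e[(1/6)/(5/16)] = 1/6 × -0.6286 = -0.1048
  x=1: 1/6 × log_e[(1/6)/(1/4)] = 1/6 × -0.4055 = -0.0676
  x=2: 11/24 × log_e[(11/24)/(3/16)] = 11/24 × 0.8938 = 0.4097
  x=3: 5/24 × log_e[(5/24)/(1/4)] = 5/24 × -0.1823 = -0.0380

D_KL(P||Q) = 0.1993 nats

Note: KL divergence is always non-negative and equals 0 iff P = Q.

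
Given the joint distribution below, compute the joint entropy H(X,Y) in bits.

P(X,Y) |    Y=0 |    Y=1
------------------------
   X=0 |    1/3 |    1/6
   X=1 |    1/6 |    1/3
1.9183 bits

Joint entropy is H(X,Y) = -Σ_{x,y} p(x,y) log p(x,y).

Summing over all non-zero entries:
H(X,Y) = -[1/3·log_2(1/3) + 1/6·log_2(1/6) + 1/6·log_2(1/6) + 1/3·log_2(1/3)]
H(X,Y) = 1.9183 bits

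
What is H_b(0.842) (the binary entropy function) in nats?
0.4363 nats

The binary entropy function is:
H(p) = -p log(p) - (1-p) log(1-p)

H(0.842) = -0.842 × log_e(0.842) - 0.158 × log_e(0.158)
H(0.842) = 0.4363 nats

Note: Binary entropy is maximized at p=0.5 (H=1 bit) and minimized at p=0 or p=1 (H=0).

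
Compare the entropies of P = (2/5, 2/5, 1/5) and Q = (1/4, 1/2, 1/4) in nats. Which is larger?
P

Computing entropies in nats:
H(P) = 1.0549
H(Q) = 1.0397

Distribution P has higher entropy.

Intuition: The distribution closer to uniform (more spread out) has higher entropy.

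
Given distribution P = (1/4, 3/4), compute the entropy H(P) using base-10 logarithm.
0.2442 dits

Shannon entropy is H(X) = -Σ p(x) log p(x).

For P = (1/4, 3/4):
H = -1/4 × log_10(1/4) -3/4 × log_10(3/4)
H = 0.2442 dits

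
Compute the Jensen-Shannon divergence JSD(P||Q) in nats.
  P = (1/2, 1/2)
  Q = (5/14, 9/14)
0.0105 nats

Jensen-Shannon divergence is:
JSD(P||Q) = 0.5 × D_KL(P||M) + 0.5 × D_KL(Q||M)
where M = 0.5 × (P + Q) is the mixture distribution.

M = 0.5 × (1/2, 1/2) + 0.5 × (5/14, 9/14) = (3/7, 4/7)

D_KL(P||M) = 0.0103 nats
D_KL(Q||M) = 0.0106 nats

JSD(P||Q) = 0.5 × 0.0103 + 0.5 × 0.0106 = 0.0105 nats

Unlike KL divergence, JSD is symmetric and bounded: 0 ≤ JSD ≤ log(2).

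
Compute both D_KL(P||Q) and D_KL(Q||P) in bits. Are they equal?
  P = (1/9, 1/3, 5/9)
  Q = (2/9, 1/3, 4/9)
D_KL(P||Q) = 0.0677, D_KL(Q||P) = 0.0791

KL divergence is not symmetric: D_KL(P||Q) ≠ D_KL(Q||P) in general.

D_KL(P||Q) = 0.0677 bits
D_KL(Q||P) = 0.0791 bits

No, they are not equal!

This asymmetry is why KL divergence is not a true distance metric.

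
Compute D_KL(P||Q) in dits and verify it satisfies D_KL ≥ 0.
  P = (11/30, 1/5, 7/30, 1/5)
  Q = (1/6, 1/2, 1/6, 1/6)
0.0959 dits

KL divergence satisfies the Gibbs inequality: D_KL(P||Q) ≥ 0 for all distributions P, Q.

D_KL(P||Q) = Σ p(x) log(p(x)/q(x))
Term by term:
  x=0: 11/30 × log_10[(11/30)/(1/6)] = 0.1256
  x=1: 1/5 × log_10[(1/5)/(1/2)] = -0.0796
  x=2: 7/30 × log_10[(7/30)/(1/6)] = 0.0341
  x=3: 1/5 × log_10[(1/5)/(1/6)] = 0.0158
D_KL(P||Q) = 0.0959 dits

D_KL(P||Q) = 0.0959 ≥ 0 ✓

This non-negativity is a fundamental property: relative entropy cannot be negative because it measures how different Q is from P.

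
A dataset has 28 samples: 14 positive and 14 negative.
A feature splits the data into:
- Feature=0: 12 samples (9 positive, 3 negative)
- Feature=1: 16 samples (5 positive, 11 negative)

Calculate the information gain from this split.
0.1403 bits

Information Gain = H(Y) - H(Y|Feature)

Before split:
P(positive) = 14/28 = 0.5000
H(Y) = 1.0000 bits

After split:
Feature=0: H = 0.8113 bits (weight = 12/28)
Feature=1: H = 0.8960 bits (weight = 16/28)
H(Y|Feature) = (12/28)×0.8113 + (16/28)×0.8960 = 0.8597 bits

Information Gain = 1.0000 - 0.8597 = 0.1403 bits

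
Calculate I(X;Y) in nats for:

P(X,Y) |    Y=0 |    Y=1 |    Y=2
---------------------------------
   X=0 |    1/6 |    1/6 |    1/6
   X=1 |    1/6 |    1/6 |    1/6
0.0000 nats

Mutual information: I(X;Y) = H(X) + H(Y) - H(X,Y)

Marginals:
P(X) = (1/2, 1/2), H(X) = 0.6931 nats
P(Y) = (1/3, 1/3, 1/3), H(Y) = 1.0986 nats

Joint entropy: H(X,Y) = 1.7918 nats

I(X;Y) = 0.6931 + 1.0986 - 1.7918 = 0.0000 nats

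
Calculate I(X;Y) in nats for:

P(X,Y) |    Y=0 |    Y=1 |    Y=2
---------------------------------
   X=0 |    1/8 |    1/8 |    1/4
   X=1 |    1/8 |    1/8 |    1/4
0.0000 nats

Mutual information: I(X;Y) = H(X) + H(Y) - H(X,Y)

Marginals:
P(X) = (1/2, 1/2), H(X) = 0.6931 nats
P(Y) = (1/4, 1/4, 1/2), H(Y) = 1.0397 nats

Joint entropy: H(X,Y) = 1.7329 nats

I(X;Y) = 0.6931 + 1.0397 - 1.7329 = 0.0000 nats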